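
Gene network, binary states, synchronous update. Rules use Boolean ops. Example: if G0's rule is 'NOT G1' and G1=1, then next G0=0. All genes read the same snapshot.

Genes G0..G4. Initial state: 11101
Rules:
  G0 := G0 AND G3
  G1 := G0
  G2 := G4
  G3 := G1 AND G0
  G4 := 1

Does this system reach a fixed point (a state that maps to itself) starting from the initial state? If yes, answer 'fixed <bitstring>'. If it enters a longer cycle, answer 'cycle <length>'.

Answer: fixed 00101

Derivation:
Step 0: 11101
Step 1: G0=G0&G3=1&0=0 G1=G0=1 G2=G4=1 G3=G1&G0=1&1=1 G4=1(const) -> 01111
Step 2: G0=G0&G3=0&1=0 G1=G0=0 G2=G4=1 G3=G1&G0=1&0=0 G4=1(const) -> 00101
Step 3: G0=G0&G3=0&0=0 G1=G0=0 G2=G4=1 G3=G1&G0=0&0=0 G4=1(const) -> 00101
Fixed point reached at step 2: 00101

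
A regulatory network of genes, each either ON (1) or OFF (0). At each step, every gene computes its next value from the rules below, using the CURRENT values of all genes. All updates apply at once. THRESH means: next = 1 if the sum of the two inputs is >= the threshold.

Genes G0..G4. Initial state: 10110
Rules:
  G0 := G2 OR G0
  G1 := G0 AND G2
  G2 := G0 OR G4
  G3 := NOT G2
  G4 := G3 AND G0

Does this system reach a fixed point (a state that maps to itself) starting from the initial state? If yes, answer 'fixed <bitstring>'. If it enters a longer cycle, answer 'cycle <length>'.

Step 0: 10110
Step 1: G0=G2|G0=1|1=1 G1=G0&G2=1&1=1 G2=G0|G4=1|0=1 G3=NOT G2=NOT 1=0 G4=G3&G0=1&1=1 -> 11101
Step 2: G0=G2|G0=1|1=1 G1=G0&G2=1&1=1 G2=G0|G4=1|1=1 G3=NOT G2=NOT 1=0 G4=G3&G0=0&1=0 -> 11100
Step 3: G0=G2|G0=1|1=1 G1=G0&G2=1&1=1 G2=G0|G4=1|0=1 G3=NOT G2=NOT 1=0 G4=G3&G0=0&1=0 -> 11100
Fixed point reached at step 2: 11100

Answer: fixed 11100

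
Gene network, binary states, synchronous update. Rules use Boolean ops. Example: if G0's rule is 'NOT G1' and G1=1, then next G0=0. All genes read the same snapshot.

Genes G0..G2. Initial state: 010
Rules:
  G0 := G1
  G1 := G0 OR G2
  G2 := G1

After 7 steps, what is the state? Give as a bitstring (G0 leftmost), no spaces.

Step 1: G0=G1=1 G1=G0|G2=0|0=0 G2=G1=1 -> 101
Step 2: G0=G1=0 G1=G0|G2=1|1=1 G2=G1=0 -> 010
Step 3: G0=G1=1 G1=G0|G2=0|0=0 G2=G1=1 -> 101
Step 4: G0=G1=0 G1=G0|G2=1|1=1 G2=G1=0 -> 010
Step 5: G0=G1=1 G1=G0|G2=0|0=0 G2=G1=1 -> 101
Step 6: G0=G1=0 G1=G0|G2=1|1=1 G2=G1=0 -> 010
Step 7: G0=G1=1 G1=G0|G2=0|0=0 G2=G1=1 -> 101

101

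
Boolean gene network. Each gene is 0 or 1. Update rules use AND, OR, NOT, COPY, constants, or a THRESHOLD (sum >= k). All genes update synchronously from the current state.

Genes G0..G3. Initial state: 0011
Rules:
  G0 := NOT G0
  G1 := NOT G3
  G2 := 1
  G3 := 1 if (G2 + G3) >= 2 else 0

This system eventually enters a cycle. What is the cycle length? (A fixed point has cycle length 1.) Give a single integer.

Answer: 2

Derivation:
Step 0: 0011
Step 1: G0=NOT G0=NOT 0=1 G1=NOT G3=NOT 1=0 G2=1(const) G3=(1+1>=2)=1 -> 1011
Step 2: G0=NOT G0=NOT 1=0 G1=NOT G3=NOT 1=0 G2=1(const) G3=(1+1>=2)=1 -> 0011
State from step 2 equals state from step 0 -> cycle length 2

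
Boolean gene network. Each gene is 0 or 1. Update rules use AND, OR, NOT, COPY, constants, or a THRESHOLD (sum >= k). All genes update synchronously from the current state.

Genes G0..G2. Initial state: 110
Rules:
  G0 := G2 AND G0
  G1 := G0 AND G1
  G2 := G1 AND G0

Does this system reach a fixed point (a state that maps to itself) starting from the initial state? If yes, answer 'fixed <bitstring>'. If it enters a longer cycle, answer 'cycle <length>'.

Answer: fixed 000

Derivation:
Step 0: 110
Step 1: G0=G2&G0=0&1=0 G1=G0&G1=1&1=1 G2=G1&G0=1&1=1 -> 011
Step 2: G0=G2&G0=1&0=0 G1=G0&G1=0&1=0 G2=G1&G0=1&0=0 -> 000
Step 3: G0=G2&G0=0&0=0 G1=G0&G1=0&0=0 G2=G1&G0=0&0=0 -> 000
Fixed point reached at step 2: 000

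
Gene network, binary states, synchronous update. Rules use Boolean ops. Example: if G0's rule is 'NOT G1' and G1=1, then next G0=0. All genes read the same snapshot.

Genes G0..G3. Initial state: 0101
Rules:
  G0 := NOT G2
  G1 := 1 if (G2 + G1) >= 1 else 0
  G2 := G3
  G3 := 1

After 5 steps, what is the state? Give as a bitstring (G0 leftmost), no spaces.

Step 1: G0=NOT G2=NOT 0=1 G1=(0+1>=1)=1 G2=G3=1 G3=1(const) -> 1111
Step 2: G0=NOT G2=NOT 1=0 G1=(1+1>=1)=1 G2=G3=1 G3=1(const) -> 0111
Step 3: G0=NOT G2=NOT 1=0 G1=(1+1>=1)=1 G2=G3=1 G3=1(const) -> 0111
Step 4: G0=NOT G2=NOT 1=0 G1=(1+1>=1)=1 G2=G3=1 G3=1(const) -> 0111
Step 5: G0=NOT G2=NOT 1=0 G1=(1+1>=1)=1 G2=G3=1 G3=1(const) -> 0111

0111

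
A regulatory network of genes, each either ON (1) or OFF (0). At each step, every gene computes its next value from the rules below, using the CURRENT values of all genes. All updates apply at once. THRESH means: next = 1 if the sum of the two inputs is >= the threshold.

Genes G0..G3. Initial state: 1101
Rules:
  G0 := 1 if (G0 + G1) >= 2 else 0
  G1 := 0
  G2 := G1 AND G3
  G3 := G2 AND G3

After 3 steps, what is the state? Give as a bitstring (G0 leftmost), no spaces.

Step 1: G0=(1+1>=2)=1 G1=0(const) G2=G1&G3=1&1=1 G3=G2&G3=0&1=0 -> 1010
Step 2: G0=(1+0>=2)=0 G1=0(const) G2=G1&G3=0&0=0 G3=G2&G3=1&0=0 -> 0000
Step 3: G0=(0+0>=2)=0 G1=0(const) G2=G1&G3=0&0=0 G3=G2&G3=0&0=0 -> 0000

0000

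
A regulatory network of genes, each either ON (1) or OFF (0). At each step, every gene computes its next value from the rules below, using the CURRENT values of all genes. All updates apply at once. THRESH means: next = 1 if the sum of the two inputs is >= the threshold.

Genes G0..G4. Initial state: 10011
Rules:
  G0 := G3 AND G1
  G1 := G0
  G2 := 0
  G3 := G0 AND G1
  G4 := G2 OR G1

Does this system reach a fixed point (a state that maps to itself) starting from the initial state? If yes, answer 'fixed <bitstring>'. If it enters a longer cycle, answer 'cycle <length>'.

Answer: fixed 00000

Derivation:
Step 0: 10011
Step 1: G0=G3&G1=1&0=0 G1=G0=1 G2=0(const) G3=G0&G1=1&0=0 G4=G2|G1=0|0=0 -> 01000
Step 2: G0=G3&G1=0&1=0 G1=G0=0 G2=0(const) G3=G0&G1=0&1=0 G4=G2|G1=0|1=1 -> 00001
Step 3: G0=G3&G1=0&0=0 G1=G0=0 G2=0(const) G3=G0&G1=0&0=0 G4=G2|G1=0|0=0 -> 00000
Step 4: G0=G3&G1=0&0=0 G1=G0=0 G2=0(const) G3=G0&G1=0&0=0 G4=G2|G1=0|0=0 -> 00000
Fixed point reached at step 3: 00000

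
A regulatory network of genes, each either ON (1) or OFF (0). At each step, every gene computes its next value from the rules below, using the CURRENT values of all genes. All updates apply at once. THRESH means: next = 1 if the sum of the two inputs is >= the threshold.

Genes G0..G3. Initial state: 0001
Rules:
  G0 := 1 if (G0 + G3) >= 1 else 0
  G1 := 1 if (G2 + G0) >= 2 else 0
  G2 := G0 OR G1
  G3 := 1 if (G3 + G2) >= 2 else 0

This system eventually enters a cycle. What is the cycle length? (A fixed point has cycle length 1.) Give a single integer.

Answer: 1

Derivation:
Step 0: 0001
Step 1: G0=(0+1>=1)=1 G1=(0+0>=2)=0 G2=G0|G1=0|0=0 G3=(1+0>=2)=0 -> 1000
Step 2: G0=(1+0>=1)=1 G1=(0+1>=2)=0 G2=G0|G1=1|0=1 G3=(0+0>=2)=0 -> 1010
Step 3: G0=(1+0>=1)=1 G1=(1+1>=2)=1 G2=G0|G1=1|0=1 G3=(0+1>=2)=0 -> 1110
Step 4: G0=(1+0>=1)=1 G1=(1+1>=2)=1 G2=G0|G1=1|1=1 G3=(0+1>=2)=0 -> 1110
State from step 4 equals state from step 3 -> cycle length 1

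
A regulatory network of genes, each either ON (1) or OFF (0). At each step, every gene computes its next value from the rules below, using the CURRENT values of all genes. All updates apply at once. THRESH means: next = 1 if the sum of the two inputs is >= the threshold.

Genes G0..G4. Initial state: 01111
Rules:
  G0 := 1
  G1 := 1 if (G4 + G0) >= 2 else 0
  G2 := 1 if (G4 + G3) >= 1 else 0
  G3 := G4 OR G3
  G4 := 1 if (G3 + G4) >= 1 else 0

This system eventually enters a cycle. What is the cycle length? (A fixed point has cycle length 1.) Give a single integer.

Answer: 1

Derivation:
Step 0: 01111
Step 1: G0=1(const) G1=(1+0>=2)=0 G2=(1+1>=1)=1 G3=G4|G3=1|1=1 G4=(1+1>=1)=1 -> 10111
Step 2: G0=1(const) G1=(1+1>=2)=1 G2=(1+1>=1)=1 G3=G4|G3=1|1=1 G4=(1+1>=1)=1 -> 11111
Step 3: G0=1(const) G1=(1+1>=2)=1 G2=(1+1>=1)=1 G3=G4|G3=1|1=1 G4=(1+1>=1)=1 -> 11111
State from step 3 equals state from step 2 -> cycle length 1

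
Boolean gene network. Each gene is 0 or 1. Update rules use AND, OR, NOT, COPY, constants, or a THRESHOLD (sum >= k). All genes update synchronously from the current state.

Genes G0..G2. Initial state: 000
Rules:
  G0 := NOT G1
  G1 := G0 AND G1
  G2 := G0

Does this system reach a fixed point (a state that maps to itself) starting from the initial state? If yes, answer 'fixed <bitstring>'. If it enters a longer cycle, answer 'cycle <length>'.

Answer: fixed 101

Derivation:
Step 0: 000
Step 1: G0=NOT G1=NOT 0=1 G1=G0&G1=0&0=0 G2=G0=0 -> 100
Step 2: G0=NOT G1=NOT 0=1 G1=G0&G1=1&0=0 G2=G0=1 -> 101
Step 3: G0=NOT G1=NOT 0=1 G1=G0&G1=1&0=0 G2=G0=1 -> 101
Fixed point reached at step 2: 101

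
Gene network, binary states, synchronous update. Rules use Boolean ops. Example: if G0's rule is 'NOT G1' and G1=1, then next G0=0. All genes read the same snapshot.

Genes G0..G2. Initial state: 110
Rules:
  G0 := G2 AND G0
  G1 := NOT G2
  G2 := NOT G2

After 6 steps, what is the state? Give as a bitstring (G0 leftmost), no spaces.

Step 1: G0=G2&G0=0&1=0 G1=NOT G2=NOT 0=1 G2=NOT G2=NOT 0=1 -> 011
Step 2: G0=G2&G0=1&0=0 G1=NOT G2=NOT 1=0 G2=NOT G2=NOT 1=0 -> 000
Step 3: G0=G2&G0=0&0=0 G1=NOT G2=NOT 0=1 G2=NOT G2=NOT 0=1 -> 011
Step 4: G0=G2&G0=1&0=0 G1=NOT G2=NOT 1=0 G2=NOT G2=NOT 1=0 -> 000
Step 5: G0=G2&G0=0&0=0 G1=NOT G2=NOT 0=1 G2=NOT G2=NOT 0=1 -> 011
Step 6: G0=G2&G0=1&0=0 G1=NOT G2=NOT 1=0 G2=NOT G2=NOT 1=0 -> 000

000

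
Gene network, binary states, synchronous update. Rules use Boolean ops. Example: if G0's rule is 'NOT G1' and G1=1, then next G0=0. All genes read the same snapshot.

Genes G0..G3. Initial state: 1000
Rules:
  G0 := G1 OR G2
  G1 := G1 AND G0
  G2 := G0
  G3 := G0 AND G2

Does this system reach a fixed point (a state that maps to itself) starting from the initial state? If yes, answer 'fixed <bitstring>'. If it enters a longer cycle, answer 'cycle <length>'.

Step 0: 1000
Step 1: G0=G1|G2=0|0=0 G1=G1&G0=0&1=0 G2=G0=1 G3=G0&G2=1&0=0 -> 0010
Step 2: G0=G1|G2=0|1=1 G1=G1&G0=0&0=0 G2=G0=0 G3=G0&G2=0&1=0 -> 1000
Cycle of length 2 starting at step 0 -> no fixed point

Answer: cycle 2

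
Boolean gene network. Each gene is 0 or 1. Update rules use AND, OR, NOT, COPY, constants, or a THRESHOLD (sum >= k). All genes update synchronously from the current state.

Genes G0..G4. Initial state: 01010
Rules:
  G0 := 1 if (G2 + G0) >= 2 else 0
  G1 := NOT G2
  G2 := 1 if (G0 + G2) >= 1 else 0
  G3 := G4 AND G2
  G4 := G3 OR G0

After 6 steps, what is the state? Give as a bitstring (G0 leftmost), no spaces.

Step 1: G0=(0+0>=2)=0 G1=NOT G2=NOT 0=1 G2=(0+0>=1)=0 G3=G4&G2=0&0=0 G4=G3|G0=1|0=1 -> 01001
Step 2: G0=(0+0>=2)=0 G1=NOT G2=NOT 0=1 G2=(0+0>=1)=0 G3=G4&G2=1&0=0 G4=G3|G0=0|0=0 -> 01000
Step 3: G0=(0+0>=2)=0 G1=NOT G2=NOT 0=1 G2=(0+0>=1)=0 G3=G4&G2=0&0=0 G4=G3|G0=0|0=0 -> 01000
Step 4: G0=(0+0>=2)=0 G1=NOT G2=NOT 0=1 G2=(0+0>=1)=0 G3=G4&G2=0&0=0 G4=G3|G0=0|0=0 -> 01000
Step 5: G0=(0+0>=2)=0 G1=NOT G2=NOT 0=1 G2=(0+0>=1)=0 G3=G4&G2=0&0=0 G4=G3|G0=0|0=0 -> 01000
Step 6: G0=(0+0>=2)=0 G1=NOT G2=NOT 0=1 G2=(0+0>=1)=0 G3=G4&G2=0&0=0 G4=G3|G0=0|0=0 -> 01000

01000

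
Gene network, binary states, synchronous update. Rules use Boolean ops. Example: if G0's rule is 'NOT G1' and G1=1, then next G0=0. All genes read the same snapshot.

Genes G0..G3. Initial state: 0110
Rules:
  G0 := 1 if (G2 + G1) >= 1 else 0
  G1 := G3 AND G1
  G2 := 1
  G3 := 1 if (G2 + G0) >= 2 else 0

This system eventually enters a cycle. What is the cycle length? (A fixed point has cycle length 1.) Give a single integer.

Step 0: 0110
Step 1: G0=(1+1>=1)=1 G1=G3&G1=0&1=0 G2=1(const) G3=(1+0>=2)=0 -> 1010
Step 2: G0=(1+0>=1)=1 G1=G3&G1=0&0=0 G2=1(const) G3=(1+1>=2)=1 -> 1011
Step 3: G0=(1+0>=1)=1 G1=G3&G1=1&0=0 G2=1(const) G3=(1+1>=2)=1 -> 1011
State from step 3 equals state from step 2 -> cycle length 1

Answer: 1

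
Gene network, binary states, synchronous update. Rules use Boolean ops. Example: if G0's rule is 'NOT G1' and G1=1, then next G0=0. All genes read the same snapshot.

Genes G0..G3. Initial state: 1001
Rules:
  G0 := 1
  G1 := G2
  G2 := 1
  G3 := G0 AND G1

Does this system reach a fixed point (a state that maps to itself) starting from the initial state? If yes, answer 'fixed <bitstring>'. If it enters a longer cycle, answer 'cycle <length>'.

Answer: fixed 1111

Derivation:
Step 0: 1001
Step 1: G0=1(const) G1=G2=0 G2=1(const) G3=G0&G1=1&0=0 -> 1010
Step 2: G0=1(const) G1=G2=1 G2=1(const) G3=G0&G1=1&0=0 -> 1110
Step 3: G0=1(const) G1=G2=1 G2=1(const) G3=G0&G1=1&1=1 -> 1111
Step 4: G0=1(const) G1=G2=1 G2=1(const) G3=G0&G1=1&1=1 -> 1111
Fixed point reached at step 3: 1111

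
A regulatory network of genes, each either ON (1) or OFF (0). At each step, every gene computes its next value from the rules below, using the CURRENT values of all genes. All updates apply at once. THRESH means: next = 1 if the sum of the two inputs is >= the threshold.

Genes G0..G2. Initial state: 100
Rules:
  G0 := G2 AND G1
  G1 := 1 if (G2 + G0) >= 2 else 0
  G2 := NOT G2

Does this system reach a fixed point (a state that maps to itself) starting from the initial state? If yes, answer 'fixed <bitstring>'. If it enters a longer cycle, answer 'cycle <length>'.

Answer: cycle 2

Derivation:
Step 0: 100
Step 1: G0=G2&G1=0&0=0 G1=(0+1>=2)=0 G2=NOT G2=NOT 0=1 -> 001
Step 2: G0=G2&G1=1&0=0 G1=(1+0>=2)=0 G2=NOT G2=NOT 1=0 -> 000
Step 3: G0=G2&G1=0&0=0 G1=(0+0>=2)=0 G2=NOT G2=NOT 0=1 -> 001
Cycle of length 2 starting at step 1 -> no fixed point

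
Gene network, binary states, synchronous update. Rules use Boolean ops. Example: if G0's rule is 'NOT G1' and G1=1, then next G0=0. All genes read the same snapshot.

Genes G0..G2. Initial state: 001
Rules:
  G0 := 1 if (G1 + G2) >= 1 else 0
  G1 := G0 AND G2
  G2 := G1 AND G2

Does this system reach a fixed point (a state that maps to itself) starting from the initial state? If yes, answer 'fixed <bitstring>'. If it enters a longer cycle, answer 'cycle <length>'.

Answer: fixed 000

Derivation:
Step 0: 001
Step 1: G0=(0+1>=1)=1 G1=G0&G2=0&1=0 G2=G1&G2=0&1=0 -> 100
Step 2: G0=(0+0>=1)=0 G1=G0&G2=1&0=0 G2=G1&G2=0&0=0 -> 000
Step 3: G0=(0+0>=1)=0 G1=G0&G2=0&0=0 G2=G1&G2=0&0=0 -> 000
Fixed point reached at step 2: 000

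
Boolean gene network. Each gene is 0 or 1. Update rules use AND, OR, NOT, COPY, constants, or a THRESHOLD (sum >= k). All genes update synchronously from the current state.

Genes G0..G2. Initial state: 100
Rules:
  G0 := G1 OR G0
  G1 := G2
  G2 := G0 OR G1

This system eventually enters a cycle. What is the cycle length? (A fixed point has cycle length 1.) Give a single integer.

Answer: 1

Derivation:
Step 0: 100
Step 1: G0=G1|G0=0|1=1 G1=G2=0 G2=G0|G1=1|0=1 -> 101
Step 2: G0=G1|G0=0|1=1 G1=G2=1 G2=G0|G1=1|0=1 -> 111
Step 3: G0=G1|G0=1|1=1 G1=G2=1 G2=G0|G1=1|1=1 -> 111
State from step 3 equals state from step 2 -> cycle length 1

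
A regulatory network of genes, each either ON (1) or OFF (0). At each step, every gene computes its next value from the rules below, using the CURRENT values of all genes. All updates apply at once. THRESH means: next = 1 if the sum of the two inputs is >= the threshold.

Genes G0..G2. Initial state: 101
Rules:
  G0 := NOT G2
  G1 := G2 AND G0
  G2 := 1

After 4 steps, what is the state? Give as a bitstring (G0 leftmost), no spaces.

Step 1: G0=NOT G2=NOT 1=0 G1=G2&G0=1&1=1 G2=1(const) -> 011
Step 2: G0=NOT G2=NOT 1=0 G1=G2&G0=1&0=0 G2=1(const) -> 001
Step 3: G0=NOT G2=NOT 1=0 G1=G2&G0=1&0=0 G2=1(const) -> 001
Step 4: G0=NOT G2=NOT 1=0 G1=G2&G0=1&0=0 G2=1(const) -> 001

001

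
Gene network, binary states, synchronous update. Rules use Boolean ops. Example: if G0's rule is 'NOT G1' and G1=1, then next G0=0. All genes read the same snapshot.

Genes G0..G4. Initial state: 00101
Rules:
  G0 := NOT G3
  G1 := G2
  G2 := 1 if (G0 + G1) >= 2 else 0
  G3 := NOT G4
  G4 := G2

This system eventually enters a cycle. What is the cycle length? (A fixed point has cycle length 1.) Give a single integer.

Step 0: 00101
Step 1: G0=NOT G3=NOT 0=1 G1=G2=1 G2=(0+0>=2)=0 G3=NOT G4=NOT 1=0 G4=G2=1 -> 11001
Step 2: G0=NOT G3=NOT 0=1 G1=G2=0 G2=(1+1>=2)=1 G3=NOT G4=NOT 1=0 G4=G2=0 -> 10100
Step 3: G0=NOT G3=NOT 0=1 G1=G2=1 G2=(1+0>=2)=0 G3=NOT G4=NOT 0=1 G4=G2=1 -> 11011
Step 4: G0=NOT G3=NOT 1=0 G1=G2=0 G2=(1+1>=2)=1 G3=NOT G4=NOT 1=0 G4=G2=0 -> 00100
Step 5: G0=NOT G3=NOT 0=1 G1=G2=1 G2=(0+0>=2)=0 G3=NOT G4=NOT 0=1 G4=G2=1 -> 11011
State from step 5 equals state from step 3 -> cycle length 2

Answer: 2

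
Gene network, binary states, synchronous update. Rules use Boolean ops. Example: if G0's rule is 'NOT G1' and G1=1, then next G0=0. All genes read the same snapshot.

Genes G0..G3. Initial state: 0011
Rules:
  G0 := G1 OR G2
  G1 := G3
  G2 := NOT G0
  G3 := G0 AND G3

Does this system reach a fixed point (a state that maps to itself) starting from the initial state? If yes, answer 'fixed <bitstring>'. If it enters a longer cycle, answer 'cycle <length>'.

Answer: cycle 4

Derivation:
Step 0: 0011
Step 1: G0=G1|G2=0|1=1 G1=G3=1 G2=NOT G0=NOT 0=1 G3=G0&G3=0&1=0 -> 1110
Step 2: G0=G1|G2=1|1=1 G1=G3=0 G2=NOT G0=NOT 1=0 G3=G0&G3=1&0=0 -> 1000
Step 3: G0=G1|G2=0|0=0 G1=G3=0 G2=NOT G0=NOT 1=0 G3=G0&G3=1&0=0 -> 0000
Step 4: G0=G1|G2=0|0=0 G1=G3=0 G2=NOT G0=NOT 0=1 G3=G0&G3=0&0=0 -> 0010
Step 5: G0=G1|G2=0|1=1 G1=G3=0 G2=NOT G0=NOT 0=1 G3=G0&G3=0&0=0 -> 1010
Step 6: G0=G1|G2=0|1=1 G1=G3=0 G2=NOT G0=NOT 1=0 G3=G0&G3=1&0=0 -> 1000
Cycle of length 4 starting at step 2 -> no fixed point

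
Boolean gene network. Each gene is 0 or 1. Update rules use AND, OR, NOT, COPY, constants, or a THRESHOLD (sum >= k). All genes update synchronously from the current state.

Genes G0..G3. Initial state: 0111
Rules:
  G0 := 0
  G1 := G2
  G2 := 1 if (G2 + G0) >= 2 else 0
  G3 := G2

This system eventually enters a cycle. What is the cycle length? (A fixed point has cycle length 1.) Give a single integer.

Answer: 1

Derivation:
Step 0: 0111
Step 1: G0=0(const) G1=G2=1 G2=(1+0>=2)=0 G3=G2=1 -> 0101
Step 2: G0=0(const) G1=G2=0 G2=(0+0>=2)=0 G3=G2=0 -> 0000
Step 3: G0=0(const) G1=G2=0 G2=(0+0>=2)=0 G3=G2=0 -> 0000
State from step 3 equals state from step 2 -> cycle length 1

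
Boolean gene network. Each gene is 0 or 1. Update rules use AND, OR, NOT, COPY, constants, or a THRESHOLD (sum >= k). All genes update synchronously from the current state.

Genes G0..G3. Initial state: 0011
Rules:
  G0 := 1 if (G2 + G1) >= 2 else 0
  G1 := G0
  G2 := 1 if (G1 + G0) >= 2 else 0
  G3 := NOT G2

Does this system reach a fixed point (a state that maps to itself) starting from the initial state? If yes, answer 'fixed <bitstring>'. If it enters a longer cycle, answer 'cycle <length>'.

Step 0: 0011
Step 1: G0=(1+0>=2)=0 G1=G0=0 G2=(0+0>=2)=0 G3=NOT G2=NOT 1=0 -> 0000
Step 2: G0=(0+0>=2)=0 G1=G0=0 G2=(0+0>=2)=0 G3=NOT G2=NOT 0=1 -> 0001
Step 3: G0=(0+0>=2)=0 G1=G0=0 G2=(0+0>=2)=0 G3=NOT G2=NOT 0=1 -> 0001
Fixed point reached at step 2: 0001

Answer: fixed 0001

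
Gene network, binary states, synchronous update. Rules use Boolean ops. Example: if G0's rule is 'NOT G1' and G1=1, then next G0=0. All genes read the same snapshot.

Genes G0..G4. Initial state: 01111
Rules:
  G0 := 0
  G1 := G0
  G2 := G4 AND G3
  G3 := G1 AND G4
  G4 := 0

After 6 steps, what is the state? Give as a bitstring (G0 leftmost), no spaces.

Step 1: G0=0(const) G1=G0=0 G2=G4&G3=1&1=1 G3=G1&G4=1&1=1 G4=0(const) -> 00110
Step 2: G0=0(const) G1=G0=0 G2=G4&G3=0&1=0 G3=G1&G4=0&0=0 G4=0(const) -> 00000
Step 3: G0=0(const) G1=G0=0 G2=G4&G3=0&0=0 G3=G1&G4=0&0=0 G4=0(const) -> 00000
Step 4: G0=0(const) G1=G0=0 G2=G4&G3=0&0=0 G3=G1&G4=0&0=0 G4=0(const) -> 00000
Step 5: G0=0(const) G1=G0=0 G2=G4&G3=0&0=0 G3=G1&G4=0&0=0 G4=0(const) -> 00000
Step 6: G0=0(const) G1=G0=0 G2=G4&G3=0&0=0 G3=G1&G4=0&0=0 G4=0(const) -> 00000

00000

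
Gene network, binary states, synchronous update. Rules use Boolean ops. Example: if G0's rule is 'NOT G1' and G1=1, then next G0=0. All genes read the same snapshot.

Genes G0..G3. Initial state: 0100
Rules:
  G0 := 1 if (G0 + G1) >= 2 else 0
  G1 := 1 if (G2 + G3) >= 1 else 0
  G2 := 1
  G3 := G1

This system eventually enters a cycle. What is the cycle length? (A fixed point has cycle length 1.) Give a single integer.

Step 0: 0100
Step 1: G0=(0+1>=2)=0 G1=(0+0>=1)=0 G2=1(const) G3=G1=1 -> 0011
Step 2: G0=(0+0>=2)=0 G1=(1+1>=1)=1 G2=1(const) G3=G1=0 -> 0110
Step 3: G0=(0+1>=2)=0 G1=(1+0>=1)=1 G2=1(const) G3=G1=1 -> 0111
Step 4: G0=(0+1>=2)=0 G1=(1+1>=1)=1 G2=1(const) G3=G1=1 -> 0111
State from step 4 equals state from step 3 -> cycle length 1

Answer: 1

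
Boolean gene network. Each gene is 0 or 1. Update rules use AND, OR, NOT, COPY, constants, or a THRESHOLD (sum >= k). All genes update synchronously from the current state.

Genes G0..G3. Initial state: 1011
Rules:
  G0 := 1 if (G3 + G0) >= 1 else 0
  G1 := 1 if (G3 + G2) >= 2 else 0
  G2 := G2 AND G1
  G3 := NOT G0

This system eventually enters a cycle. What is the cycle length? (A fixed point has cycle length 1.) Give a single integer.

Step 0: 1011
Step 1: G0=(1+1>=1)=1 G1=(1+1>=2)=1 G2=G2&G1=1&0=0 G3=NOT G0=NOT 1=0 -> 1100
Step 2: G0=(0+1>=1)=1 G1=(0+0>=2)=0 G2=G2&G1=0&1=0 G3=NOT G0=NOT 1=0 -> 1000
Step 3: G0=(0+1>=1)=1 G1=(0+0>=2)=0 G2=G2&G1=0&0=0 G3=NOT G0=NOT 1=0 -> 1000
State from step 3 equals state from step 2 -> cycle length 1

Answer: 1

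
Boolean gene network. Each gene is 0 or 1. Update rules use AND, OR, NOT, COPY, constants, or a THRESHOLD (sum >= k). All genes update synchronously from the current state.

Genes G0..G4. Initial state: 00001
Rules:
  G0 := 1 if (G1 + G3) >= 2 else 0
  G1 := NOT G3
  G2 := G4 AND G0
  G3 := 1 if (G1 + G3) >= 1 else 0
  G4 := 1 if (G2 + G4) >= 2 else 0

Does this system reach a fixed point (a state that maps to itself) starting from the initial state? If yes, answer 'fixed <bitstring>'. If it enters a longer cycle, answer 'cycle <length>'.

Step 0: 00001
Step 1: G0=(0+0>=2)=0 G1=NOT G3=NOT 0=1 G2=G4&G0=1&0=0 G3=(0+0>=1)=0 G4=(0+1>=2)=0 -> 01000
Step 2: G0=(1+0>=2)=0 G1=NOT G3=NOT 0=1 G2=G4&G0=0&0=0 G3=(1+0>=1)=1 G4=(0+0>=2)=0 -> 01010
Step 3: G0=(1+1>=2)=1 G1=NOT G3=NOT 1=0 G2=G4&G0=0&0=0 G3=(1+1>=1)=1 G4=(0+0>=2)=0 -> 10010
Step 4: G0=(0+1>=2)=0 G1=NOT G3=NOT 1=0 G2=G4&G0=0&1=0 G3=(0+1>=1)=1 G4=(0+0>=2)=0 -> 00010
Step 5: G0=(0+1>=2)=0 G1=NOT G3=NOT 1=0 G2=G4&G0=0&0=0 G3=(0+1>=1)=1 G4=(0+0>=2)=0 -> 00010
Fixed point reached at step 4: 00010

Answer: fixed 00010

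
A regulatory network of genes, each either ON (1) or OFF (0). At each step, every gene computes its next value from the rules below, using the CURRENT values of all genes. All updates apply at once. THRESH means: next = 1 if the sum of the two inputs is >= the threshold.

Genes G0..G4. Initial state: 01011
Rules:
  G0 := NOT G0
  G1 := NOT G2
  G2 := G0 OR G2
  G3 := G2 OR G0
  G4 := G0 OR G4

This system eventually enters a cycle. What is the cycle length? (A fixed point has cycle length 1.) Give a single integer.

Answer: 2

Derivation:
Step 0: 01011
Step 1: G0=NOT G0=NOT 0=1 G1=NOT G2=NOT 0=1 G2=G0|G2=0|0=0 G3=G2|G0=0|0=0 G4=G0|G4=0|1=1 -> 11001
Step 2: G0=NOT G0=NOT 1=0 G1=NOT G2=NOT 0=1 G2=G0|G2=1|0=1 G3=G2|G0=0|1=1 G4=G0|G4=1|1=1 -> 01111
Step 3: G0=NOT G0=NOT 0=1 G1=NOT G2=NOT 1=0 G2=G0|G2=0|1=1 G3=G2|G0=1|0=1 G4=G0|G4=0|1=1 -> 10111
Step 4: G0=NOT G0=NOT 1=0 G1=NOT G2=NOT 1=0 G2=G0|G2=1|1=1 G3=G2|G0=1|1=1 G4=G0|G4=1|1=1 -> 00111
Step 5: G0=NOT G0=NOT 0=1 G1=NOT G2=NOT 1=0 G2=G0|G2=0|1=1 G3=G2|G0=1|0=1 G4=G0|G4=0|1=1 -> 10111
State from step 5 equals state from step 3 -> cycle length 2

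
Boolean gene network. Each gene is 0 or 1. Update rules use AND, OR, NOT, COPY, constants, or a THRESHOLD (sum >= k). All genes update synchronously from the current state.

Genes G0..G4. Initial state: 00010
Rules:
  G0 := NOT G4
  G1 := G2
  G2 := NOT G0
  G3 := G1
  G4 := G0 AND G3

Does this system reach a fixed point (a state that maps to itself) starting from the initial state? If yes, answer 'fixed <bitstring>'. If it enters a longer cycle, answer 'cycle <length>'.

Step 0: 00010
Step 1: G0=NOT G4=NOT 0=1 G1=G2=0 G2=NOT G0=NOT 0=1 G3=G1=0 G4=G0&G3=0&1=0 -> 10100
Step 2: G0=NOT G4=NOT 0=1 G1=G2=1 G2=NOT G0=NOT 1=0 G3=G1=0 G4=G0&G3=1&0=0 -> 11000
Step 3: G0=NOT G4=NOT 0=1 G1=G2=0 G2=NOT G0=NOT 1=0 G3=G1=1 G4=G0&G3=1&0=0 -> 10010
Step 4: G0=NOT G4=NOT 0=1 G1=G2=0 G2=NOT G0=NOT 1=0 G3=G1=0 G4=G0&G3=1&1=1 -> 10001
Step 5: G0=NOT G4=NOT 1=0 G1=G2=0 G2=NOT G0=NOT 1=0 G3=G1=0 G4=G0&G3=1&0=0 -> 00000
Step 6: G0=NOT G4=NOT 0=1 G1=G2=0 G2=NOT G0=NOT 0=1 G3=G1=0 G4=G0&G3=0&0=0 -> 10100
Cycle of length 5 starting at step 1 -> no fixed point

Answer: cycle 5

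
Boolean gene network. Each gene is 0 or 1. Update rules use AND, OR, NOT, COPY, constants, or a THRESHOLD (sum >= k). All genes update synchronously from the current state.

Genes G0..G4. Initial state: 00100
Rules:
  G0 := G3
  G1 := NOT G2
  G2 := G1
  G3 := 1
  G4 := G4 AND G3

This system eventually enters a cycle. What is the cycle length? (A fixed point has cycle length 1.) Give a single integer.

Answer: 4

Derivation:
Step 0: 00100
Step 1: G0=G3=0 G1=NOT G2=NOT 1=0 G2=G1=0 G3=1(const) G4=G4&G3=0&0=0 -> 00010
Step 2: G0=G3=1 G1=NOT G2=NOT 0=1 G2=G1=0 G3=1(const) G4=G4&G3=0&1=0 -> 11010
Step 3: G0=G3=1 G1=NOT G2=NOT 0=1 G2=G1=1 G3=1(const) G4=G4&G3=0&1=0 -> 11110
Step 4: G0=G3=1 G1=NOT G2=NOT 1=0 G2=G1=1 G3=1(const) G4=G4&G3=0&1=0 -> 10110
Step 5: G0=G3=1 G1=NOT G2=NOT 1=0 G2=G1=0 G3=1(const) G4=G4&G3=0&1=0 -> 10010
Step 6: G0=G3=1 G1=NOT G2=NOT 0=1 G2=G1=0 G3=1(const) G4=G4&G3=0&1=0 -> 11010
State from step 6 equals state from step 2 -> cycle length 4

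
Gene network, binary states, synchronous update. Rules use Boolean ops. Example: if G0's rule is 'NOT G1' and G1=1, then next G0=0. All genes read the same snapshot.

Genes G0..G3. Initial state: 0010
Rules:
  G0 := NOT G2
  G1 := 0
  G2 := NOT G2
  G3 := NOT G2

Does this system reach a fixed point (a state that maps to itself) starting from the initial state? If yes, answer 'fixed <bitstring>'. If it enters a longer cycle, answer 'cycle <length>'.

Step 0: 0010
Step 1: G0=NOT G2=NOT 1=0 G1=0(const) G2=NOT G2=NOT 1=0 G3=NOT G2=NOT 1=0 -> 0000
Step 2: G0=NOT G2=NOT 0=1 G1=0(const) G2=NOT G2=NOT 0=1 G3=NOT G2=NOT 0=1 -> 1011
Step 3: G0=NOT G2=NOT 1=0 G1=0(const) G2=NOT G2=NOT 1=0 G3=NOT G2=NOT 1=0 -> 0000
Cycle of length 2 starting at step 1 -> no fixed point

Answer: cycle 2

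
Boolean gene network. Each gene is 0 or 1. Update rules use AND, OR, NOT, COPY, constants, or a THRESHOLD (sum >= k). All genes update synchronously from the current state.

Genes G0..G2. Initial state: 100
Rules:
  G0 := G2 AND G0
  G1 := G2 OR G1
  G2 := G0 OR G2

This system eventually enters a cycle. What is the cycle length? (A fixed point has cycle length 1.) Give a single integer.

Step 0: 100
Step 1: G0=G2&G0=0&1=0 G1=G2|G1=0|0=0 G2=G0|G2=1|0=1 -> 001
Step 2: G0=G2&G0=1&0=0 G1=G2|G1=1|0=1 G2=G0|G2=0|1=1 -> 011
Step 3: G0=G2&G0=1&0=0 G1=G2|G1=1|1=1 G2=G0|G2=0|1=1 -> 011
State from step 3 equals state from step 2 -> cycle length 1

Answer: 1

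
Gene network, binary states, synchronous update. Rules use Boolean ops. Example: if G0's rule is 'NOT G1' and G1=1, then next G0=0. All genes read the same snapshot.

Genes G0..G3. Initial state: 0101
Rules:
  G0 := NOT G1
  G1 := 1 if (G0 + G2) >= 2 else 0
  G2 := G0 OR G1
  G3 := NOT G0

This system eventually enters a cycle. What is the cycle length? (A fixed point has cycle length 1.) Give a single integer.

Answer: 5

Derivation:
Step 0: 0101
Step 1: G0=NOT G1=NOT 1=0 G1=(0+0>=2)=0 G2=G0|G1=0|1=1 G3=NOT G0=NOT 0=1 -> 0011
Step 2: G0=NOT G1=NOT 0=1 G1=(0+1>=2)=0 G2=G0|G1=0|0=0 G3=NOT G0=NOT 0=1 -> 1001
Step 3: G0=NOT G1=NOT 0=1 G1=(1+0>=2)=0 G2=G0|G1=1|0=1 G3=NOT G0=NOT 1=0 -> 1010
Step 4: G0=NOT G1=NOT 0=1 G1=(1+1>=2)=1 G2=G0|G1=1|0=1 G3=NOT G0=NOT 1=0 -> 1110
Step 5: G0=NOT G1=NOT 1=0 G1=(1+1>=2)=1 G2=G0|G1=1|1=1 G3=NOT G0=NOT 1=0 -> 0110
Step 6: G0=NOT G1=NOT 1=0 G1=(0+1>=2)=0 G2=G0|G1=0|1=1 G3=NOT G0=NOT 0=1 -> 0011
State from step 6 equals state from step 1 -> cycle length 5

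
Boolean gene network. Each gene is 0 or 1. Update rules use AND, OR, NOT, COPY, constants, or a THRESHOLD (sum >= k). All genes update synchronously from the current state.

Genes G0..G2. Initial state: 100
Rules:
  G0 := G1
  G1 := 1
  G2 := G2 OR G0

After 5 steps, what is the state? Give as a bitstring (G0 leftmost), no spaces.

Step 1: G0=G1=0 G1=1(const) G2=G2|G0=0|1=1 -> 011
Step 2: G0=G1=1 G1=1(const) G2=G2|G0=1|0=1 -> 111
Step 3: G0=G1=1 G1=1(const) G2=G2|G0=1|1=1 -> 111
Step 4: G0=G1=1 G1=1(const) G2=G2|G0=1|1=1 -> 111
Step 5: G0=G1=1 G1=1(const) G2=G2|G0=1|1=1 -> 111

111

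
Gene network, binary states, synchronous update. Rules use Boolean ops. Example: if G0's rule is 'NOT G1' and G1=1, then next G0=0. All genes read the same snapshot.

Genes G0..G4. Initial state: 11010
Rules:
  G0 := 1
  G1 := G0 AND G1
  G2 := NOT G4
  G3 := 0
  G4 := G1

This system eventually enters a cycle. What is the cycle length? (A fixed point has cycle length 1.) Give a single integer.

Answer: 1

Derivation:
Step 0: 11010
Step 1: G0=1(const) G1=G0&G1=1&1=1 G2=NOT G4=NOT 0=1 G3=0(const) G4=G1=1 -> 11101
Step 2: G0=1(const) G1=G0&G1=1&1=1 G2=NOT G4=NOT 1=0 G3=0(const) G4=G1=1 -> 11001
Step 3: G0=1(const) G1=G0&G1=1&1=1 G2=NOT G4=NOT 1=0 G3=0(const) G4=G1=1 -> 11001
State from step 3 equals state from step 2 -> cycle length 1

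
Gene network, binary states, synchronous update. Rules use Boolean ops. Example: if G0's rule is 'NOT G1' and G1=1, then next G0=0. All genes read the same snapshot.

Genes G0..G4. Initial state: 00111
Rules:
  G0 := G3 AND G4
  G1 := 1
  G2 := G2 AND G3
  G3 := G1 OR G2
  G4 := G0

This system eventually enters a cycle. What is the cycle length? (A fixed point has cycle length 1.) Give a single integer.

Answer: 2

Derivation:
Step 0: 00111
Step 1: G0=G3&G4=1&1=1 G1=1(const) G2=G2&G3=1&1=1 G3=G1|G2=0|1=1 G4=G0=0 -> 11110
Step 2: G0=G3&G4=1&0=0 G1=1(const) G2=G2&G3=1&1=1 G3=G1|G2=1|1=1 G4=G0=1 -> 01111
Step 3: G0=G3&G4=1&1=1 G1=1(const) G2=G2&G3=1&1=1 G3=G1|G2=1|1=1 G4=G0=0 -> 11110
State from step 3 equals state from step 1 -> cycle length 2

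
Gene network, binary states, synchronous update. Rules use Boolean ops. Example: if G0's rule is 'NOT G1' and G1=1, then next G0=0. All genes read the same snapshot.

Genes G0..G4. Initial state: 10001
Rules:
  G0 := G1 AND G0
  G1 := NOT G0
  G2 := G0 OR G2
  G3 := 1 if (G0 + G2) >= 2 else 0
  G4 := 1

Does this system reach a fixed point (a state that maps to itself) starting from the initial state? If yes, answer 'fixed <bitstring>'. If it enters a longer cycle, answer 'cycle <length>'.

Answer: fixed 01101

Derivation:
Step 0: 10001
Step 1: G0=G1&G0=0&1=0 G1=NOT G0=NOT 1=0 G2=G0|G2=1|0=1 G3=(1+0>=2)=0 G4=1(const) -> 00101
Step 2: G0=G1&G0=0&0=0 G1=NOT G0=NOT 0=1 G2=G0|G2=0|1=1 G3=(0+1>=2)=0 G4=1(const) -> 01101
Step 3: G0=G1&G0=1&0=0 G1=NOT G0=NOT 0=1 G2=G0|G2=0|1=1 G3=(0+1>=2)=0 G4=1(const) -> 01101
Fixed point reached at step 2: 01101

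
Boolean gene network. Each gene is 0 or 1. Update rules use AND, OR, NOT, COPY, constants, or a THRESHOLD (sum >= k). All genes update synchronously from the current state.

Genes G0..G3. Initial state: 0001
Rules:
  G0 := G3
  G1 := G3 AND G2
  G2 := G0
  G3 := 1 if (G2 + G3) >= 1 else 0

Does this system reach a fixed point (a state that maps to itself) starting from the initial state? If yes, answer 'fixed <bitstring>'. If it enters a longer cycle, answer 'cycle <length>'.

Step 0: 0001
Step 1: G0=G3=1 G1=G3&G2=1&0=0 G2=G0=0 G3=(0+1>=1)=1 -> 1001
Step 2: G0=G3=1 G1=G3&G2=1&0=0 G2=G0=1 G3=(0+1>=1)=1 -> 1011
Step 3: G0=G3=1 G1=G3&G2=1&1=1 G2=G0=1 G3=(1+1>=1)=1 -> 1111
Step 4: G0=G3=1 G1=G3&G2=1&1=1 G2=G0=1 G3=(1+1>=1)=1 -> 1111
Fixed point reached at step 3: 1111

Answer: fixed 1111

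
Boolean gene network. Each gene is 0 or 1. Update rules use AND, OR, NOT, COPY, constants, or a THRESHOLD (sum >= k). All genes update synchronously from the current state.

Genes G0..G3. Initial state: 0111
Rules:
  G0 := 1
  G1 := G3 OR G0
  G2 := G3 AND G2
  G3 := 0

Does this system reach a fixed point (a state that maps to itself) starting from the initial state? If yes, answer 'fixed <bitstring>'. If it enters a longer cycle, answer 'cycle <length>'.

Answer: fixed 1100

Derivation:
Step 0: 0111
Step 1: G0=1(const) G1=G3|G0=1|0=1 G2=G3&G2=1&1=1 G3=0(const) -> 1110
Step 2: G0=1(const) G1=G3|G0=0|1=1 G2=G3&G2=0&1=0 G3=0(const) -> 1100
Step 3: G0=1(const) G1=G3|G0=0|1=1 G2=G3&G2=0&0=0 G3=0(const) -> 1100
Fixed point reached at step 2: 1100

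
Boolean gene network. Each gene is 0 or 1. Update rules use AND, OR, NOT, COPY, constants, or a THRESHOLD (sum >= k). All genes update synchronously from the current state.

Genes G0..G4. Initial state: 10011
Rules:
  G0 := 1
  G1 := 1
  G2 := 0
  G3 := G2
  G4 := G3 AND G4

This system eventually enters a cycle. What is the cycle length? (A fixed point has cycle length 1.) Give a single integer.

Step 0: 10011
Step 1: G0=1(const) G1=1(const) G2=0(const) G3=G2=0 G4=G3&G4=1&1=1 -> 11001
Step 2: G0=1(const) G1=1(const) G2=0(const) G3=G2=0 G4=G3&G4=0&1=0 -> 11000
Step 3: G0=1(const) G1=1(const) G2=0(const) G3=G2=0 G4=G3&G4=0&0=0 -> 11000
State from step 3 equals state from step 2 -> cycle length 1

Answer: 1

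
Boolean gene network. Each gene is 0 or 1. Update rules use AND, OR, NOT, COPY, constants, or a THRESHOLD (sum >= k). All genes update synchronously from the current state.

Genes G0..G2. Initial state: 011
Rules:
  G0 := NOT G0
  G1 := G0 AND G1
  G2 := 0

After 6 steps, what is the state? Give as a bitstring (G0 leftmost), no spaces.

Step 1: G0=NOT G0=NOT 0=1 G1=G0&G1=0&1=0 G2=0(const) -> 100
Step 2: G0=NOT G0=NOT 1=0 G1=G0&G1=1&0=0 G2=0(const) -> 000
Step 3: G0=NOT G0=NOT 0=1 G1=G0&G1=0&0=0 G2=0(const) -> 100
Step 4: G0=NOT G0=NOT 1=0 G1=G0&G1=1&0=0 G2=0(const) -> 000
Step 5: G0=NOT G0=NOT 0=1 G1=G0&G1=0&0=0 G2=0(const) -> 100
Step 6: G0=NOT G0=NOT 1=0 G1=G0&G1=1&0=0 G2=0(const) -> 000

000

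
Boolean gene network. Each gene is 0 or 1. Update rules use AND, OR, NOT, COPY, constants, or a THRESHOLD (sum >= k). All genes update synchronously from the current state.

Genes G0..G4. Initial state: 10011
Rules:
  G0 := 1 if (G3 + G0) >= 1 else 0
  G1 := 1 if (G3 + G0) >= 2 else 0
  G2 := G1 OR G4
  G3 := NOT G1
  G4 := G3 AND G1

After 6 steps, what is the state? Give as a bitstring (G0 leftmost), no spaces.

Step 1: G0=(1+1>=1)=1 G1=(1+1>=2)=1 G2=G1|G4=0|1=1 G3=NOT G1=NOT 0=1 G4=G3&G1=1&0=0 -> 11110
Step 2: G0=(1+1>=1)=1 G1=(1+1>=2)=1 G2=G1|G4=1|0=1 G3=NOT G1=NOT 1=0 G4=G3&G1=1&1=1 -> 11101
Step 3: G0=(0+1>=1)=1 G1=(0+1>=2)=0 G2=G1|G4=1|1=1 G3=NOT G1=NOT 1=0 G4=G3&G1=0&1=0 -> 10100
Step 4: G0=(0+1>=1)=1 G1=(0+1>=2)=0 G2=G1|G4=0|0=0 G3=NOT G1=NOT 0=1 G4=G3&G1=0&0=0 -> 10010
Step 5: G0=(1+1>=1)=1 G1=(1+1>=2)=1 G2=G1|G4=0|0=0 G3=NOT G1=NOT 0=1 G4=G3&G1=1&0=0 -> 11010
Step 6: G0=(1+1>=1)=1 G1=(1+1>=2)=1 G2=G1|G4=1|0=1 G3=NOT G1=NOT 1=0 G4=G3&G1=1&1=1 -> 11101

11101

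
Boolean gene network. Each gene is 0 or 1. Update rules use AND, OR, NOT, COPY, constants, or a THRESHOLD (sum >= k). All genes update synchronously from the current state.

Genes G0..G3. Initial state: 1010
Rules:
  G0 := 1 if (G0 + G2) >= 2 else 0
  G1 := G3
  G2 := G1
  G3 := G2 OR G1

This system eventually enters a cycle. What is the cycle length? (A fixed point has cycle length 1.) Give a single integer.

Answer: 1

Derivation:
Step 0: 1010
Step 1: G0=(1+1>=2)=1 G1=G3=0 G2=G1=0 G3=G2|G1=1|0=1 -> 1001
Step 2: G0=(1+0>=2)=0 G1=G3=1 G2=G1=0 G3=G2|G1=0|0=0 -> 0100
Step 3: G0=(0+0>=2)=0 G1=G3=0 G2=G1=1 G3=G2|G1=0|1=1 -> 0011
Step 4: G0=(0+1>=2)=0 G1=G3=1 G2=G1=0 G3=G2|G1=1|0=1 -> 0101
Step 5: G0=(0+0>=2)=0 G1=G3=1 G2=G1=1 G3=G2|G1=0|1=1 -> 0111
Step 6: G0=(0+1>=2)=0 G1=G3=1 G2=G1=1 G3=G2|G1=1|1=1 -> 0111
State from step 6 equals state from step 5 -> cycle length 1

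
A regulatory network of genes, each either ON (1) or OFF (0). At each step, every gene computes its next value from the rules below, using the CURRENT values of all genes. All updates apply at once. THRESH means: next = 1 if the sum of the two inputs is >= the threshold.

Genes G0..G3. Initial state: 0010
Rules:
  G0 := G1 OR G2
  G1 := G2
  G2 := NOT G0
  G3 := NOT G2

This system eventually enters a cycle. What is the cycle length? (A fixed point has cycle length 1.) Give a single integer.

Answer: 5

Derivation:
Step 0: 0010
Step 1: G0=G1|G2=0|1=1 G1=G2=1 G2=NOT G0=NOT 0=1 G3=NOT G2=NOT 1=0 -> 1110
Step 2: G0=G1|G2=1|1=1 G1=G2=1 G2=NOT G0=NOT 1=0 G3=NOT G2=NOT 1=0 -> 1100
Step 3: G0=G1|G2=1|0=1 G1=G2=0 G2=NOT G0=NOT 1=0 G3=NOT G2=NOT 0=1 -> 1001
Step 4: G0=G1|G2=0|0=0 G1=G2=0 G2=NOT G0=NOT 1=0 G3=NOT G2=NOT 0=1 -> 0001
Step 5: G0=G1|G2=0|0=0 G1=G2=0 G2=NOT G0=NOT 0=1 G3=NOT G2=NOT 0=1 -> 0011
Step 6: G0=G1|G2=0|1=1 G1=G2=1 G2=NOT G0=NOT 0=1 G3=NOT G2=NOT 1=0 -> 1110
State from step 6 equals state from step 1 -> cycle length 5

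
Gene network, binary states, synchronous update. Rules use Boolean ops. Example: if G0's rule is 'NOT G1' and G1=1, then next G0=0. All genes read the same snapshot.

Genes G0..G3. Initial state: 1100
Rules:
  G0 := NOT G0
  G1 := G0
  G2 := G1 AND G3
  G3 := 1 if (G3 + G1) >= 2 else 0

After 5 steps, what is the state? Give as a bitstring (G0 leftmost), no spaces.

Step 1: G0=NOT G0=NOT 1=0 G1=G0=1 G2=G1&G3=1&0=0 G3=(0+1>=2)=0 -> 0100
Step 2: G0=NOT G0=NOT 0=1 G1=G0=0 G2=G1&G3=1&0=0 G3=(0+1>=2)=0 -> 1000
Step 3: G0=NOT G0=NOT 1=0 G1=G0=1 G2=G1&G3=0&0=0 G3=(0+0>=2)=0 -> 0100
Step 4: G0=NOT G0=NOT 0=1 G1=G0=0 G2=G1&G3=1&0=0 G3=(0+1>=2)=0 -> 1000
Step 5: G0=NOT G0=NOT 1=0 G1=G0=1 G2=G1&G3=0&0=0 G3=(0+0>=2)=0 -> 0100

0100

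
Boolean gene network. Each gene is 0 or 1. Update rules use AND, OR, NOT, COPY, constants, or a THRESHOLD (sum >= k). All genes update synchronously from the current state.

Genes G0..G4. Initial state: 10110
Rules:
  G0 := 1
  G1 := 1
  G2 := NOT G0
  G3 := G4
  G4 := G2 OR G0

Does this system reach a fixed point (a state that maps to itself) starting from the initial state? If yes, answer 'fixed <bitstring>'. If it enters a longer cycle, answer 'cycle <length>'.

Step 0: 10110
Step 1: G0=1(const) G1=1(const) G2=NOT G0=NOT 1=0 G3=G4=0 G4=G2|G0=1|1=1 -> 11001
Step 2: G0=1(const) G1=1(const) G2=NOT G0=NOT 1=0 G3=G4=1 G4=G2|G0=0|1=1 -> 11011
Step 3: G0=1(const) G1=1(const) G2=NOT G0=NOT 1=0 G3=G4=1 G4=G2|G0=0|1=1 -> 11011
Fixed point reached at step 2: 11011

Answer: fixed 11011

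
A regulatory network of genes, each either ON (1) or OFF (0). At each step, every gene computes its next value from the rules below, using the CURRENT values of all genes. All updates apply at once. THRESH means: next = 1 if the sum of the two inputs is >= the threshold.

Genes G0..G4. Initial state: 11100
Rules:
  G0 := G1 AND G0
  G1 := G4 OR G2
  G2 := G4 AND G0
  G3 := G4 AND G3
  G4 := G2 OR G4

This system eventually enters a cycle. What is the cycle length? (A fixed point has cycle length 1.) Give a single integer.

Answer: 1

Derivation:
Step 0: 11100
Step 1: G0=G1&G0=1&1=1 G1=G4|G2=0|1=1 G2=G4&G0=0&1=0 G3=G4&G3=0&0=0 G4=G2|G4=1|0=1 -> 11001
Step 2: G0=G1&G0=1&1=1 G1=G4|G2=1|0=1 G2=G4&G0=1&1=1 G3=G4&G3=1&0=0 G4=G2|G4=0|1=1 -> 11101
Step 3: G0=G1&G0=1&1=1 G1=G4|G2=1|1=1 G2=G4&G0=1&1=1 G3=G4&G3=1&0=0 G4=G2|G4=1|1=1 -> 11101
State from step 3 equals state from step 2 -> cycle length 1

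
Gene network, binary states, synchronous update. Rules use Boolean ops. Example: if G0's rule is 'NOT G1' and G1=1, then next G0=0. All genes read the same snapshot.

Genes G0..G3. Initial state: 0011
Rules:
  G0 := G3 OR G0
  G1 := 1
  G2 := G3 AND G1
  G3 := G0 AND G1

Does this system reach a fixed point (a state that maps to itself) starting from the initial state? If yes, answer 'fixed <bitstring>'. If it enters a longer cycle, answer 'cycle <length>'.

Step 0: 0011
Step 1: G0=G3|G0=1|0=1 G1=1(const) G2=G3&G1=1&0=0 G3=G0&G1=0&0=0 -> 1100
Step 2: G0=G3|G0=0|1=1 G1=1(const) G2=G3&G1=0&1=0 G3=G0&G1=1&1=1 -> 1101
Step 3: G0=G3|G0=1|1=1 G1=1(const) G2=G3&G1=1&1=1 G3=G0&G1=1&1=1 -> 1111
Step 4: G0=G3|G0=1|1=1 G1=1(const) G2=G3&G1=1&1=1 G3=G0&G1=1&1=1 -> 1111
Fixed point reached at step 3: 1111

Answer: fixed 1111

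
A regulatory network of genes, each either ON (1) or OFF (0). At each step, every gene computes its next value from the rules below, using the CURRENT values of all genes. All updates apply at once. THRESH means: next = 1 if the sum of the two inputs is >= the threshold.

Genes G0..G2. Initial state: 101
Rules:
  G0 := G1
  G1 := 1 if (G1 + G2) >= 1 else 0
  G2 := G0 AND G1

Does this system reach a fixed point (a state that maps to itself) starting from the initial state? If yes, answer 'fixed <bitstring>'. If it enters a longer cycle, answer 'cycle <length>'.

Step 0: 101
Step 1: G0=G1=0 G1=(0+1>=1)=1 G2=G0&G1=1&0=0 -> 010
Step 2: G0=G1=1 G1=(1+0>=1)=1 G2=G0&G1=0&1=0 -> 110
Step 3: G0=G1=1 G1=(1+0>=1)=1 G2=G0&G1=1&1=1 -> 111
Step 4: G0=G1=1 G1=(1+1>=1)=1 G2=G0&G1=1&1=1 -> 111
Fixed point reached at step 3: 111

Answer: fixed 111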